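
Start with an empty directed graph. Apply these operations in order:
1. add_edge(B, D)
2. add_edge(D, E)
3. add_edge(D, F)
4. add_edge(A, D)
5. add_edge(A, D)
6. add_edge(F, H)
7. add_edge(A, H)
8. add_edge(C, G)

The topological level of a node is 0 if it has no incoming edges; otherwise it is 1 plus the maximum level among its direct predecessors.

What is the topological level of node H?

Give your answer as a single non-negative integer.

Answer: 3

Derivation:
Op 1: add_edge(B, D). Edges now: 1
Op 2: add_edge(D, E). Edges now: 2
Op 3: add_edge(D, F). Edges now: 3
Op 4: add_edge(A, D). Edges now: 4
Op 5: add_edge(A, D) (duplicate, no change). Edges now: 4
Op 6: add_edge(F, H). Edges now: 5
Op 7: add_edge(A, H). Edges now: 6
Op 8: add_edge(C, G). Edges now: 7
Compute levels (Kahn BFS):
  sources (in-degree 0): A, B, C
  process A: level=0
    A->D: in-degree(D)=1, level(D)>=1
    A->H: in-degree(H)=1, level(H)>=1
  process B: level=0
    B->D: in-degree(D)=0, level(D)=1, enqueue
  process C: level=0
    C->G: in-degree(G)=0, level(G)=1, enqueue
  process D: level=1
    D->E: in-degree(E)=0, level(E)=2, enqueue
    D->F: in-degree(F)=0, level(F)=2, enqueue
  process G: level=1
  process E: level=2
  process F: level=2
    F->H: in-degree(H)=0, level(H)=3, enqueue
  process H: level=3
All levels: A:0, B:0, C:0, D:1, E:2, F:2, G:1, H:3
level(H) = 3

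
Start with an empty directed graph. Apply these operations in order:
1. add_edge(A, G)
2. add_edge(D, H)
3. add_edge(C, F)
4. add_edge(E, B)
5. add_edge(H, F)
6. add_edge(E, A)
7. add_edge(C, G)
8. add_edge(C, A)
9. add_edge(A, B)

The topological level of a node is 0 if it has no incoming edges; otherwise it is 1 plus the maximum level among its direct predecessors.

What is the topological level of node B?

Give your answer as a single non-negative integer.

Op 1: add_edge(A, G). Edges now: 1
Op 2: add_edge(D, H). Edges now: 2
Op 3: add_edge(C, F). Edges now: 3
Op 4: add_edge(E, B). Edges now: 4
Op 5: add_edge(H, F). Edges now: 5
Op 6: add_edge(E, A). Edges now: 6
Op 7: add_edge(C, G). Edges now: 7
Op 8: add_edge(C, A). Edges now: 8
Op 9: add_edge(A, B). Edges now: 9
Compute levels (Kahn BFS):
  sources (in-degree 0): C, D, E
  process C: level=0
    C->A: in-degree(A)=1, level(A)>=1
    C->F: in-degree(F)=1, level(F)>=1
    C->G: in-degree(G)=1, level(G)>=1
  process D: level=0
    D->H: in-degree(H)=0, level(H)=1, enqueue
  process E: level=0
    E->A: in-degree(A)=0, level(A)=1, enqueue
    E->B: in-degree(B)=1, level(B)>=1
  process H: level=1
    H->F: in-degree(F)=0, level(F)=2, enqueue
  process A: level=1
    A->B: in-degree(B)=0, level(B)=2, enqueue
    A->G: in-degree(G)=0, level(G)=2, enqueue
  process F: level=2
  process B: level=2
  process G: level=2
All levels: A:1, B:2, C:0, D:0, E:0, F:2, G:2, H:1
level(B) = 2

Answer: 2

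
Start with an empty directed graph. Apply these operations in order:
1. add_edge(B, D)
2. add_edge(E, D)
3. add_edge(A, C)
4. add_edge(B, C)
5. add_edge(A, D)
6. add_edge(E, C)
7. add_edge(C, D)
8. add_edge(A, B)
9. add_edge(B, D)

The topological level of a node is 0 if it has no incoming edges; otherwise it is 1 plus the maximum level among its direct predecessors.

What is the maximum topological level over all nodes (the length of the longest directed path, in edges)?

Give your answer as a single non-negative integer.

Answer: 3

Derivation:
Op 1: add_edge(B, D). Edges now: 1
Op 2: add_edge(E, D). Edges now: 2
Op 3: add_edge(A, C). Edges now: 3
Op 4: add_edge(B, C). Edges now: 4
Op 5: add_edge(A, D). Edges now: 5
Op 6: add_edge(E, C). Edges now: 6
Op 7: add_edge(C, D). Edges now: 7
Op 8: add_edge(A, B). Edges now: 8
Op 9: add_edge(B, D) (duplicate, no change). Edges now: 8
Compute levels (Kahn BFS):
  sources (in-degree 0): A, E
  process A: level=0
    A->B: in-degree(B)=0, level(B)=1, enqueue
    A->C: in-degree(C)=2, level(C)>=1
    A->D: in-degree(D)=3, level(D)>=1
  process E: level=0
    E->C: in-degree(C)=1, level(C)>=1
    E->D: in-degree(D)=2, level(D)>=1
  process B: level=1
    B->C: in-degree(C)=0, level(C)=2, enqueue
    B->D: in-degree(D)=1, level(D)>=2
  process C: level=2
    C->D: in-degree(D)=0, level(D)=3, enqueue
  process D: level=3
All levels: A:0, B:1, C:2, D:3, E:0
max level = 3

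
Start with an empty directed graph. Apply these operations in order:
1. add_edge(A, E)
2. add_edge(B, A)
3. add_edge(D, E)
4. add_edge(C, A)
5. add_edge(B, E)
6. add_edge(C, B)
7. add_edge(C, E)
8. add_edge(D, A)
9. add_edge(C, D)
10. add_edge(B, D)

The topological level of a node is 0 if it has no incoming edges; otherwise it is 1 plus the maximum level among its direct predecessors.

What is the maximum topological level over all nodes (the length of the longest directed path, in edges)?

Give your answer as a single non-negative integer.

Answer: 4

Derivation:
Op 1: add_edge(A, E). Edges now: 1
Op 2: add_edge(B, A). Edges now: 2
Op 3: add_edge(D, E). Edges now: 3
Op 4: add_edge(C, A). Edges now: 4
Op 5: add_edge(B, E). Edges now: 5
Op 6: add_edge(C, B). Edges now: 6
Op 7: add_edge(C, E). Edges now: 7
Op 8: add_edge(D, A). Edges now: 8
Op 9: add_edge(C, D). Edges now: 9
Op 10: add_edge(B, D). Edges now: 10
Compute levels (Kahn BFS):
  sources (in-degree 0): C
  process C: level=0
    C->A: in-degree(A)=2, level(A)>=1
    C->B: in-degree(B)=0, level(B)=1, enqueue
    C->D: in-degree(D)=1, level(D)>=1
    C->E: in-degree(E)=3, level(E)>=1
  process B: level=1
    B->A: in-degree(A)=1, level(A)>=2
    B->D: in-degree(D)=0, level(D)=2, enqueue
    B->E: in-degree(E)=2, level(E)>=2
  process D: level=2
    D->A: in-degree(A)=0, level(A)=3, enqueue
    D->E: in-degree(E)=1, level(E)>=3
  process A: level=3
    A->E: in-degree(E)=0, level(E)=4, enqueue
  process E: level=4
All levels: A:3, B:1, C:0, D:2, E:4
max level = 4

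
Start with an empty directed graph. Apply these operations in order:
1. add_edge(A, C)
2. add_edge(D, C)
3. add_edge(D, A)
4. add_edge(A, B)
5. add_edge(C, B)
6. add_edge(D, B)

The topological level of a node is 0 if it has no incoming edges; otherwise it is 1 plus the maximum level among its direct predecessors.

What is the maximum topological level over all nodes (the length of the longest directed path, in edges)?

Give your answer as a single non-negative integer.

Answer: 3

Derivation:
Op 1: add_edge(A, C). Edges now: 1
Op 2: add_edge(D, C). Edges now: 2
Op 3: add_edge(D, A). Edges now: 3
Op 4: add_edge(A, B). Edges now: 4
Op 5: add_edge(C, B). Edges now: 5
Op 6: add_edge(D, B). Edges now: 6
Compute levels (Kahn BFS):
  sources (in-degree 0): D
  process D: level=0
    D->A: in-degree(A)=0, level(A)=1, enqueue
    D->B: in-degree(B)=2, level(B)>=1
    D->C: in-degree(C)=1, level(C)>=1
  process A: level=1
    A->B: in-degree(B)=1, level(B)>=2
    A->C: in-degree(C)=0, level(C)=2, enqueue
  process C: level=2
    C->B: in-degree(B)=0, level(B)=3, enqueue
  process B: level=3
All levels: A:1, B:3, C:2, D:0
max level = 3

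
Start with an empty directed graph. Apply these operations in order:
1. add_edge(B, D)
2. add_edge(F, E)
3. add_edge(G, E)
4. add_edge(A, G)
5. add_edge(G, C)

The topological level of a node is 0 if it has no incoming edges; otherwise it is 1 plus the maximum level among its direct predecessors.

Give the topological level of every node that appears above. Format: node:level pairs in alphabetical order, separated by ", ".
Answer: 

Answer: A:0, B:0, C:2, D:1, E:2, F:0, G:1

Derivation:
Op 1: add_edge(B, D). Edges now: 1
Op 2: add_edge(F, E). Edges now: 2
Op 3: add_edge(G, E). Edges now: 3
Op 4: add_edge(A, G). Edges now: 4
Op 5: add_edge(G, C). Edges now: 5
Compute levels (Kahn BFS):
  sources (in-degree 0): A, B, F
  process A: level=0
    A->G: in-degree(G)=0, level(G)=1, enqueue
  process B: level=0
    B->D: in-degree(D)=0, level(D)=1, enqueue
  process F: level=0
    F->E: in-degree(E)=1, level(E)>=1
  process G: level=1
    G->C: in-degree(C)=0, level(C)=2, enqueue
    G->E: in-degree(E)=0, level(E)=2, enqueue
  process D: level=1
  process C: level=2
  process E: level=2
All levels: A:0, B:0, C:2, D:1, E:2, F:0, G:1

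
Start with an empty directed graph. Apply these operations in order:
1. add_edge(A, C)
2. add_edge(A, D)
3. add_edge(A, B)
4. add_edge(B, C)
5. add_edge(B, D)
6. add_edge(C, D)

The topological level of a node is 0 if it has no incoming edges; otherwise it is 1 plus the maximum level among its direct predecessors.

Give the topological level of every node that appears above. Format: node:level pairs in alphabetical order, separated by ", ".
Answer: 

Answer: A:0, B:1, C:2, D:3

Derivation:
Op 1: add_edge(A, C). Edges now: 1
Op 2: add_edge(A, D). Edges now: 2
Op 3: add_edge(A, B). Edges now: 3
Op 4: add_edge(B, C). Edges now: 4
Op 5: add_edge(B, D). Edges now: 5
Op 6: add_edge(C, D). Edges now: 6
Compute levels (Kahn BFS):
  sources (in-degree 0): A
  process A: level=0
    A->B: in-degree(B)=0, level(B)=1, enqueue
    A->C: in-degree(C)=1, level(C)>=1
    A->D: in-degree(D)=2, level(D)>=1
  process B: level=1
    B->C: in-degree(C)=0, level(C)=2, enqueue
    B->D: in-degree(D)=1, level(D)>=2
  process C: level=2
    C->D: in-degree(D)=0, level(D)=3, enqueue
  process D: level=3
All levels: A:0, B:1, C:2, D:3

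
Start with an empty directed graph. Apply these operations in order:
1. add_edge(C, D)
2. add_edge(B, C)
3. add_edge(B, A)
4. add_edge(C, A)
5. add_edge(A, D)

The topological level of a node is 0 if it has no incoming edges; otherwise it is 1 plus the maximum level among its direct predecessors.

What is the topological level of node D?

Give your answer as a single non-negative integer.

Op 1: add_edge(C, D). Edges now: 1
Op 2: add_edge(B, C). Edges now: 2
Op 3: add_edge(B, A). Edges now: 3
Op 4: add_edge(C, A). Edges now: 4
Op 5: add_edge(A, D). Edges now: 5
Compute levels (Kahn BFS):
  sources (in-degree 0): B
  process B: level=0
    B->A: in-degree(A)=1, level(A)>=1
    B->C: in-degree(C)=0, level(C)=1, enqueue
  process C: level=1
    C->A: in-degree(A)=0, level(A)=2, enqueue
    C->D: in-degree(D)=1, level(D)>=2
  process A: level=2
    A->D: in-degree(D)=0, level(D)=3, enqueue
  process D: level=3
All levels: A:2, B:0, C:1, D:3
level(D) = 3

Answer: 3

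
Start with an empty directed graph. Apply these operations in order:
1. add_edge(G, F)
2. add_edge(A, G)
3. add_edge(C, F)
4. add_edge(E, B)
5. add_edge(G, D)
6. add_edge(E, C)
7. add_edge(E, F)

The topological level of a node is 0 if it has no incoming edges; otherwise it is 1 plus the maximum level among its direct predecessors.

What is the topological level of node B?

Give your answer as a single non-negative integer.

Answer: 1

Derivation:
Op 1: add_edge(G, F). Edges now: 1
Op 2: add_edge(A, G). Edges now: 2
Op 3: add_edge(C, F). Edges now: 3
Op 4: add_edge(E, B). Edges now: 4
Op 5: add_edge(G, D). Edges now: 5
Op 6: add_edge(E, C). Edges now: 6
Op 7: add_edge(E, F). Edges now: 7
Compute levels (Kahn BFS):
  sources (in-degree 0): A, E
  process A: level=0
    A->G: in-degree(G)=0, level(G)=1, enqueue
  process E: level=0
    E->B: in-degree(B)=0, level(B)=1, enqueue
    E->C: in-degree(C)=0, level(C)=1, enqueue
    E->F: in-degree(F)=2, level(F)>=1
  process G: level=1
    G->D: in-degree(D)=0, level(D)=2, enqueue
    G->F: in-degree(F)=1, level(F)>=2
  process B: level=1
  process C: level=1
    C->F: in-degree(F)=0, level(F)=2, enqueue
  process D: level=2
  process F: level=2
All levels: A:0, B:1, C:1, D:2, E:0, F:2, G:1
level(B) = 1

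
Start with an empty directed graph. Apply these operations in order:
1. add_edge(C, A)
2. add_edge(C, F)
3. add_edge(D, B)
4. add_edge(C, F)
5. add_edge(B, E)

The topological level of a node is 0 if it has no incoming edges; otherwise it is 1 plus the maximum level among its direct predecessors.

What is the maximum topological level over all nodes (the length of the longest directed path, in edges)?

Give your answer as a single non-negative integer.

Answer: 2

Derivation:
Op 1: add_edge(C, A). Edges now: 1
Op 2: add_edge(C, F). Edges now: 2
Op 3: add_edge(D, B). Edges now: 3
Op 4: add_edge(C, F) (duplicate, no change). Edges now: 3
Op 5: add_edge(B, E). Edges now: 4
Compute levels (Kahn BFS):
  sources (in-degree 0): C, D
  process C: level=0
    C->A: in-degree(A)=0, level(A)=1, enqueue
    C->F: in-degree(F)=0, level(F)=1, enqueue
  process D: level=0
    D->B: in-degree(B)=0, level(B)=1, enqueue
  process A: level=1
  process F: level=1
  process B: level=1
    B->E: in-degree(E)=0, level(E)=2, enqueue
  process E: level=2
All levels: A:1, B:1, C:0, D:0, E:2, F:1
max level = 2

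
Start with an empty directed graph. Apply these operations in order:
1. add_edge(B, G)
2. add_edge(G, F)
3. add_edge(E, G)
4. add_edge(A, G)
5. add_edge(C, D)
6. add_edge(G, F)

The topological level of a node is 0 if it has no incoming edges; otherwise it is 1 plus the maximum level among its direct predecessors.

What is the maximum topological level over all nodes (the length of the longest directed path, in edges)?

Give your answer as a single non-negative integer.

Answer: 2

Derivation:
Op 1: add_edge(B, G). Edges now: 1
Op 2: add_edge(G, F). Edges now: 2
Op 3: add_edge(E, G). Edges now: 3
Op 4: add_edge(A, G). Edges now: 4
Op 5: add_edge(C, D). Edges now: 5
Op 6: add_edge(G, F) (duplicate, no change). Edges now: 5
Compute levels (Kahn BFS):
  sources (in-degree 0): A, B, C, E
  process A: level=0
    A->G: in-degree(G)=2, level(G)>=1
  process B: level=0
    B->G: in-degree(G)=1, level(G)>=1
  process C: level=0
    C->D: in-degree(D)=0, level(D)=1, enqueue
  process E: level=0
    E->G: in-degree(G)=0, level(G)=1, enqueue
  process D: level=1
  process G: level=1
    G->F: in-degree(F)=0, level(F)=2, enqueue
  process F: level=2
All levels: A:0, B:0, C:0, D:1, E:0, F:2, G:1
max level = 2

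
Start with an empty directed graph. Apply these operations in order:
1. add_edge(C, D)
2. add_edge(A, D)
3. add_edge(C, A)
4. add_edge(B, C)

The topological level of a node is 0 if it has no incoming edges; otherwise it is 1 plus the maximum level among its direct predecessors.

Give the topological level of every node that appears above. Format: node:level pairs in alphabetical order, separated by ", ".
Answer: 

Answer: A:2, B:0, C:1, D:3

Derivation:
Op 1: add_edge(C, D). Edges now: 1
Op 2: add_edge(A, D). Edges now: 2
Op 3: add_edge(C, A). Edges now: 3
Op 4: add_edge(B, C). Edges now: 4
Compute levels (Kahn BFS):
  sources (in-degree 0): B
  process B: level=0
    B->C: in-degree(C)=0, level(C)=1, enqueue
  process C: level=1
    C->A: in-degree(A)=0, level(A)=2, enqueue
    C->D: in-degree(D)=1, level(D)>=2
  process A: level=2
    A->D: in-degree(D)=0, level(D)=3, enqueue
  process D: level=3
All levels: A:2, B:0, C:1, D:3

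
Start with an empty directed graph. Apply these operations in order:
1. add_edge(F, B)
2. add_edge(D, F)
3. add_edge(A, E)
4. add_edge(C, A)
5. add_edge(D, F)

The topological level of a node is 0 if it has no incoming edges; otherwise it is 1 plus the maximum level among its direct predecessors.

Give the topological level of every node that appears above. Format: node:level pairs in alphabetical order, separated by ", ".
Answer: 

Answer: A:1, B:2, C:0, D:0, E:2, F:1

Derivation:
Op 1: add_edge(F, B). Edges now: 1
Op 2: add_edge(D, F). Edges now: 2
Op 3: add_edge(A, E). Edges now: 3
Op 4: add_edge(C, A). Edges now: 4
Op 5: add_edge(D, F) (duplicate, no change). Edges now: 4
Compute levels (Kahn BFS):
  sources (in-degree 0): C, D
  process C: level=0
    C->A: in-degree(A)=0, level(A)=1, enqueue
  process D: level=0
    D->F: in-degree(F)=0, level(F)=1, enqueue
  process A: level=1
    A->E: in-degree(E)=0, level(E)=2, enqueue
  process F: level=1
    F->B: in-degree(B)=0, level(B)=2, enqueue
  process E: level=2
  process B: level=2
All levels: A:1, B:2, C:0, D:0, E:2, F:1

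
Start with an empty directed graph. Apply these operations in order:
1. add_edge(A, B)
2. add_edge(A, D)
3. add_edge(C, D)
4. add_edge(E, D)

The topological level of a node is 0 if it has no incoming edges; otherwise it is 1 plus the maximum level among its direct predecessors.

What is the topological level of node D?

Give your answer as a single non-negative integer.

Op 1: add_edge(A, B). Edges now: 1
Op 2: add_edge(A, D). Edges now: 2
Op 3: add_edge(C, D). Edges now: 3
Op 4: add_edge(E, D). Edges now: 4
Compute levels (Kahn BFS):
  sources (in-degree 0): A, C, E
  process A: level=0
    A->B: in-degree(B)=0, level(B)=1, enqueue
    A->D: in-degree(D)=2, level(D)>=1
  process C: level=0
    C->D: in-degree(D)=1, level(D)>=1
  process E: level=0
    E->D: in-degree(D)=0, level(D)=1, enqueue
  process B: level=1
  process D: level=1
All levels: A:0, B:1, C:0, D:1, E:0
level(D) = 1

Answer: 1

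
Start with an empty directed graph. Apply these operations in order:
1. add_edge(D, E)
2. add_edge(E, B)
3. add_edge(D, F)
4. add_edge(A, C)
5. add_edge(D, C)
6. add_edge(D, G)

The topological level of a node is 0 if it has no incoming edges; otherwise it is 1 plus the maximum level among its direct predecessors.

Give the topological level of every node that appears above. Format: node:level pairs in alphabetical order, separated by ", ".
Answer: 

Answer: A:0, B:2, C:1, D:0, E:1, F:1, G:1

Derivation:
Op 1: add_edge(D, E). Edges now: 1
Op 2: add_edge(E, B). Edges now: 2
Op 3: add_edge(D, F). Edges now: 3
Op 4: add_edge(A, C). Edges now: 4
Op 5: add_edge(D, C). Edges now: 5
Op 6: add_edge(D, G). Edges now: 6
Compute levels (Kahn BFS):
  sources (in-degree 0): A, D
  process A: level=0
    A->C: in-degree(C)=1, level(C)>=1
  process D: level=0
    D->C: in-degree(C)=0, level(C)=1, enqueue
    D->E: in-degree(E)=0, level(E)=1, enqueue
    D->F: in-degree(F)=0, level(F)=1, enqueue
    D->G: in-degree(G)=0, level(G)=1, enqueue
  process C: level=1
  process E: level=1
    E->B: in-degree(B)=0, level(B)=2, enqueue
  process F: level=1
  process G: level=1
  process B: level=2
All levels: A:0, B:2, C:1, D:0, E:1, F:1, G:1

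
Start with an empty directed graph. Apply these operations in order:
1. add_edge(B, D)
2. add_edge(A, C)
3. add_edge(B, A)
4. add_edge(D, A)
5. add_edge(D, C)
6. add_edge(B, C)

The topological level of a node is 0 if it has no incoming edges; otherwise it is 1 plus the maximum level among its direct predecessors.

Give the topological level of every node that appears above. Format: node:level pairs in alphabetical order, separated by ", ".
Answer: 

Op 1: add_edge(B, D). Edges now: 1
Op 2: add_edge(A, C). Edges now: 2
Op 3: add_edge(B, A). Edges now: 3
Op 4: add_edge(D, A). Edges now: 4
Op 5: add_edge(D, C). Edges now: 5
Op 6: add_edge(B, C). Edges now: 6
Compute levels (Kahn BFS):
  sources (in-degree 0): B
  process B: level=0
    B->A: in-degree(A)=1, level(A)>=1
    B->C: in-degree(C)=2, level(C)>=1
    B->D: in-degree(D)=0, level(D)=1, enqueue
  process D: level=1
    D->A: in-degree(A)=0, level(A)=2, enqueue
    D->C: in-degree(C)=1, level(C)>=2
  process A: level=2
    A->C: in-degree(C)=0, level(C)=3, enqueue
  process C: level=3
All levels: A:2, B:0, C:3, D:1

Answer: A:2, B:0, C:3, D:1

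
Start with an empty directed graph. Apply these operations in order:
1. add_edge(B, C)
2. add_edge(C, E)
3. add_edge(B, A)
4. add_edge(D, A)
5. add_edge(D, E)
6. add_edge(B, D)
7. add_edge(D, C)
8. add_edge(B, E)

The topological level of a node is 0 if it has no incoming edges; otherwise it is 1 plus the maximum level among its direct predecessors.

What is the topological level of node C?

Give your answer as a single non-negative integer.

Op 1: add_edge(B, C). Edges now: 1
Op 2: add_edge(C, E). Edges now: 2
Op 3: add_edge(B, A). Edges now: 3
Op 4: add_edge(D, A). Edges now: 4
Op 5: add_edge(D, E). Edges now: 5
Op 6: add_edge(B, D). Edges now: 6
Op 7: add_edge(D, C). Edges now: 7
Op 8: add_edge(B, E). Edges now: 8
Compute levels (Kahn BFS):
  sources (in-degree 0): B
  process B: level=0
    B->A: in-degree(A)=1, level(A)>=1
    B->C: in-degree(C)=1, level(C)>=1
    B->D: in-degree(D)=0, level(D)=1, enqueue
    B->E: in-degree(E)=2, level(E)>=1
  process D: level=1
    D->A: in-degree(A)=0, level(A)=2, enqueue
    D->C: in-degree(C)=0, level(C)=2, enqueue
    D->E: in-degree(E)=1, level(E)>=2
  process A: level=2
  process C: level=2
    C->E: in-degree(E)=0, level(E)=3, enqueue
  process E: level=3
All levels: A:2, B:0, C:2, D:1, E:3
level(C) = 2

Answer: 2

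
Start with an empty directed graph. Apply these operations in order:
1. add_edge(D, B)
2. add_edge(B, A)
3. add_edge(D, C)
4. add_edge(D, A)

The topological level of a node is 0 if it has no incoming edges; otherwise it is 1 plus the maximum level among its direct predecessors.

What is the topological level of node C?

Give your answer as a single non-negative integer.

Op 1: add_edge(D, B). Edges now: 1
Op 2: add_edge(B, A). Edges now: 2
Op 3: add_edge(D, C). Edges now: 3
Op 4: add_edge(D, A). Edges now: 4
Compute levels (Kahn BFS):
  sources (in-degree 0): D
  process D: level=0
    D->A: in-degree(A)=1, level(A)>=1
    D->B: in-degree(B)=0, level(B)=1, enqueue
    D->C: in-degree(C)=0, level(C)=1, enqueue
  process B: level=1
    B->A: in-degree(A)=0, level(A)=2, enqueue
  process C: level=1
  process A: level=2
All levels: A:2, B:1, C:1, D:0
level(C) = 1

Answer: 1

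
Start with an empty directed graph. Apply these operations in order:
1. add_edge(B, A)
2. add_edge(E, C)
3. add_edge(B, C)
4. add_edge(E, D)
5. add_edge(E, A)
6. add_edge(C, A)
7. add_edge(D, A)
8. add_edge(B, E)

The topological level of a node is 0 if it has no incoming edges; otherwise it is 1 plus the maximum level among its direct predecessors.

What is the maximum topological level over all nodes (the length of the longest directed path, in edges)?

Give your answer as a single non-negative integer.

Op 1: add_edge(B, A). Edges now: 1
Op 2: add_edge(E, C). Edges now: 2
Op 3: add_edge(B, C). Edges now: 3
Op 4: add_edge(E, D). Edges now: 4
Op 5: add_edge(E, A). Edges now: 5
Op 6: add_edge(C, A). Edges now: 6
Op 7: add_edge(D, A). Edges now: 7
Op 8: add_edge(B, E). Edges now: 8
Compute levels (Kahn BFS):
  sources (in-degree 0): B
  process B: level=0
    B->A: in-degree(A)=3, level(A)>=1
    B->C: in-degree(C)=1, level(C)>=1
    B->E: in-degree(E)=0, level(E)=1, enqueue
  process E: level=1
    E->A: in-degree(A)=2, level(A)>=2
    E->C: in-degree(C)=0, level(C)=2, enqueue
    E->D: in-degree(D)=0, level(D)=2, enqueue
  process C: level=2
    C->A: in-degree(A)=1, level(A)>=3
  process D: level=2
    D->A: in-degree(A)=0, level(A)=3, enqueue
  process A: level=3
All levels: A:3, B:0, C:2, D:2, E:1
max level = 3

Answer: 3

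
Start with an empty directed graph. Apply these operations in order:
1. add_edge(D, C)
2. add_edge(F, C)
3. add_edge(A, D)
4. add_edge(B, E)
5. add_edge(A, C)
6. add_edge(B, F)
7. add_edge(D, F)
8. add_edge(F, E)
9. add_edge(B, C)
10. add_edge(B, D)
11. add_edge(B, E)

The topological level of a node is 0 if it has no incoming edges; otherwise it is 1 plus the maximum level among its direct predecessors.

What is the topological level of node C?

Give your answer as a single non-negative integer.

Op 1: add_edge(D, C). Edges now: 1
Op 2: add_edge(F, C). Edges now: 2
Op 3: add_edge(A, D). Edges now: 3
Op 4: add_edge(B, E). Edges now: 4
Op 5: add_edge(A, C). Edges now: 5
Op 6: add_edge(B, F). Edges now: 6
Op 7: add_edge(D, F). Edges now: 7
Op 8: add_edge(F, E). Edges now: 8
Op 9: add_edge(B, C). Edges now: 9
Op 10: add_edge(B, D). Edges now: 10
Op 11: add_edge(B, E) (duplicate, no change). Edges now: 10
Compute levels (Kahn BFS):
  sources (in-degree 0): A, B
  process A: level=0
    A->C: in-degree(C)=3, level(C)>=1
    A->D: in-degree(D)=1, level(D)>=1
  process B: level=0
    B->C: in-degree(C)=2, level(C)>=1
    B->D: in-degree(D)=0, level(D)=1, enqueue
    B->E: in-degree(E)=1, level(E)>=1
    B->F: in-degree(F)=1, level(F)>=1
  process D: level=1
    D->C: in-degree(C)=1, level(C)>=2
    D->F: in-degree(F)=0, level(F)=2, enqueue
  process F: level=2
    F->C: in-degree(C)=0, level(C)=3, enqueue
    F->E: in-degree(E)=0, level(E)=3, enqueue
  process C: level=3
  process E: level=3
All levels: A:0, B:0, C:3, D:1, E:3, F:2
level(C) = 3

Answer: 3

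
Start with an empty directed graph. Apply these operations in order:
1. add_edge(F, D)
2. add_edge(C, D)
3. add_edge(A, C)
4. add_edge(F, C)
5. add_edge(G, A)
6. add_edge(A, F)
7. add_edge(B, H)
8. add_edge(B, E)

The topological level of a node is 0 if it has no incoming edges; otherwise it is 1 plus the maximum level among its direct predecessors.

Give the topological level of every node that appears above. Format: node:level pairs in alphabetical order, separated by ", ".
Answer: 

Op 1: add_edge(F, D). Edges now: 1
Op 2: add_edge(C, D). Edges now: 2
Op 3: add_edge(A, C). Edges now: 3
Op 4: add_edge(F, C). Edges now: 4
Op 5: add_edge(G, A). Edges now: 5
Op 6: add_edge(A, F). Edges now: 6
Op 7: add_edge(B, H). Edges now: 7
Op 8: add_edge(B, E). Edges now: 8
Compute levels (Kahn BFS):
  sources (in-degree 0): B, G
  process B: level=0
    B->E: in-degree(E)=0, level(E)=1, enqueue
    B->H: in-degree(H)=0, level(H)=1, enqueue
  process G: level=0
    G->A: in-degree(A)=0, level(A)=1, enqueue
  process E: level=1
  process H: level=1
  process A: level=1
    A->C: in-degree(C)=1, level(C)>=2
    A->F: in-degree(F)=0, level(F)=2, enqueue
  process F: level=2
    F->C: in-degree(C)=0, level(C)=3, enqueue
    F->D: in-degree(D)=1, level(D)>=3
  process C: level=3
    C->D: in-degree(D)=0, level(D)=4, enqueue
  process D: level=4
All levels: A:1, B:0, C:3, D:4, E:1, F:2, G:0, H:1

Answer: A:1, B:0, C:3, D:4, E:1, F:2, G:0, H:1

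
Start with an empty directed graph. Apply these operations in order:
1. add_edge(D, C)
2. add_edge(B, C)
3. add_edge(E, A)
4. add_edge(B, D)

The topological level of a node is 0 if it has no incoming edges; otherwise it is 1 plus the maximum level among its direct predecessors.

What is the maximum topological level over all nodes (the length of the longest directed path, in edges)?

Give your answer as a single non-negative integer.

Op 1: add_edge(D, C). Edges now: 1
Op 2: add_edge(B, C). Edges now: 2
Op 3: add_edge(E, A). Edges now: 3
Op 4: add_edge(B, D). Edges now: 4
Compute levels (Kahn BFS):
  sources (in-degree 0): B, E
  process B: level=0
    B->C: in-degree(C)=1, level(C)>=1
    B->D: in-degree(D)=0, level(D)=1, enqueue
  process E: level=0
    E->A: in-degree(A)=0, level(A)=1, enqueue
  process D: level=1
    D->C: in-degree(C)=0, level(C)=2, enqueue
  process A: level=1
  process C: level=2
All levels: A:1, B:0, C:2, D:1, E:0
max level = 2

Answer: 2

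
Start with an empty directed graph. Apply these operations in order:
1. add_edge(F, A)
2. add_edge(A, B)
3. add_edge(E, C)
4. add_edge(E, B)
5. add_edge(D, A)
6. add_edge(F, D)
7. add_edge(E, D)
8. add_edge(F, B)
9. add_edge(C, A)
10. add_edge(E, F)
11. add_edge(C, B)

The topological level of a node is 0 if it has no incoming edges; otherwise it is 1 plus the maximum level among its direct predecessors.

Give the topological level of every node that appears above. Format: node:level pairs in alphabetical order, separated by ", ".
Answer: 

Answer: A:3, B:4, C:1, D:2, E:0, F:1

Derivation:
Op 1: add_edge(F, A). Edges now: 1
Op 2: add_edge(A, B). Edges now: 2
Op 3: add_edge(E, C). Edges now: 3
Op 4: add_edge(E, B). Edges now: 4
Op 5: add_edge(D, A). Edges now: 5
Op 6: add_edge(F, D). Edges now: 6
Op 7: add_edge(E, D). Edges now: 7
Op 8: add_edge(F, B). Edges now: 8
Op 9: add_edge(C, A). Edges now: 9
Op 10: add_edge(E, F). Edges now: 10
Op 11: add_edge(C, B). Edges now: 11
Compute levels (Kahn BFS):
  sources (in-degree 0): E
  process E: level=0
    E->B: in-degree(B)=3, level(B)>=1
    E->C: in-degree(C)=0, level(C)=1, enqueue
    E->D: in-degree(D)=1, level(D)>=1
    E->F: in-degree(F)=0, level(F)=1, enqueue
  process C: level=1
    C->A: in-degree(A)=2, level(A)>=2
    C->B: in-degree(B)=2, level(B)>=2
  process F: level=1
    F->A: in-degree(A)=1, level(A)>=2
    F->B: in-degree(B)=1, level(B)>=2
    F->D: in-degree(D)=0, level(D)=2, enqueue
  process D: level=2
    D->A: in-degree(A)=0, level(A)=3, enqueue
  process A: level=3
    A->B: in-degree(B)=0, level(B)=4, enqueue
  process B: level=4
All levels: A:3, B:4, C:1, D:2, E:0, F:1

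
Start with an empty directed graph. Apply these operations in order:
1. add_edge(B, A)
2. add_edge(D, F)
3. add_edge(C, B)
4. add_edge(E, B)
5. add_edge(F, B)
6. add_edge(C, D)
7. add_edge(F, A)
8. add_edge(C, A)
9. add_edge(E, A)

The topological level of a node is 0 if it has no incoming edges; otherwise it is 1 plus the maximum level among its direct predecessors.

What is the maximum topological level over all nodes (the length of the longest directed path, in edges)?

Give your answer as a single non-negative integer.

Op 1: add_edge(B, A). Edges now: 1
Op 2: add_edge(D, F). Edges now: 2
Op 3: add_edge(C, B). Edges now: 3
Op 4: add_edge(E, B). Edges now: 4
Op 5: add_edge(F, B). Edges now: 5
Op 6: add_edge(C, D). Edges now: 6
Op 7: add_edge(F, A). Edges now: 7
Op 8: add_edge(C, A). Edges now: 8
Op 9: add_edge(E, A). Edges now: 9
Compute levels (Kahn BFS):
  sources (in-degree 0): C, E
  process C: level=0
    C->A: in-degree(A)=3, level(A)>=1
    C->B: in-degree(B)=2, level(B)>=1
    C->D: in-degree(D)=0, level(D)=1, enqueue
  process E: level=0
    E->A: in-degree(A)=2, level(A)>=1
    E->B: in-degree(B)=1, level(B)>=1
  process D: level=1
    D->F: in-degree(F)=0, level(F)=2, enqueue
  process F: level=2
    F->A: in-degree(A)=1, level(A)>=3
    F->B: in-degree(B)=0, level(B)=3, enqueue
  process B: level=3
    B->A: in-degree(A)=0, level(A)=4, enqueue
  process A: level=4
All levels: A:4, B:3, C:0, D:1, E:0, F:2
max level = 4

Answer: 4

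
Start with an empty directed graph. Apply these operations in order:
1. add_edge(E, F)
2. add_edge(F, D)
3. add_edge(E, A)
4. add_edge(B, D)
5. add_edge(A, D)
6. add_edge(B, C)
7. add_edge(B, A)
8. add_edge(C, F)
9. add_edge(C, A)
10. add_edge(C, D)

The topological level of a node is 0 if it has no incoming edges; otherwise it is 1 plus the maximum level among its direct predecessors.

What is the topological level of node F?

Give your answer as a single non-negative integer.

Answer: 2

Derivation:
Op 1: add_edge(E, F). Edges now: 1
Op 2: add_edge(F, D). Edges now: 2
Op 3: add_edge(E, A). Edges now: 3
Op 4: add_edge(B, D). Edges now: 4
Op 5: add_edge(A, D). Edges now: 5
Op 6: add_edge(B, C). Edges now: 6
Op 7: add_edge(B, A). Edges now: 7
Op 8: add_edge(C, F). Edges now: 8
Op 9: add_edge(C, A). Edges now: 9
Op 10: add_edge(C, D). Edges now: 10
Compute levels (Kahn BFS):
  sources (in-degree 0): B, E
  process B: level=0
    B->A: in-degree(A)=2, level(A)>=1
    B->C: in-degree(C)=0, level(C)=1, enqueue
    B->D: in-degree(D)=3, level(D)>=1
  process E: level=0
    E->A: in-degree(A)=1, level(A)>=1
    E->F: in-degree(F)=1, level(F)>=1
  process C: level=1
    C->A: in-degree(A)=0, level(A)=2, enqueue
    C->D: in-degree(D)=2, level(D)>=2
    C->F: in-degree(F)=0, level(F)=2, enqueue
  process A: level=2
    A->D: in-degree(D)=1, level(D)>=3
  process F: level=2
    F->D: in-degree(D)=0, level(D)=3, enqueue
  process D: level=3
All levels: A:2, B:0, C:1, D:3, E:0, F:2
level(F) = 2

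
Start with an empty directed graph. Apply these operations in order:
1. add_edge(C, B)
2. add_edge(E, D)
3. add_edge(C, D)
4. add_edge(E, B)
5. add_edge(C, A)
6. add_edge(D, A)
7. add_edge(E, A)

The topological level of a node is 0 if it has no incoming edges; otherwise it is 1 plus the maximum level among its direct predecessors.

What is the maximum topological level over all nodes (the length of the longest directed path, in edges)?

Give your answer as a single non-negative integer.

Answer: 2

Derivation:
Op 1: add_edge(C, B). Edges now: 1
Op 2: add_edge(E, D). Edges now: 2
Op 3: add_edge(C, D). Edges now: 3
Op 4: add_edge(E, B). Edges now: 4
Op 5: add_edge(C, A). Edges now: 5
Op 6: add_edge(D, A). Edges now: 6
Op 7: add_edge(E, A). Edges now: 7
Compute levels (Kahn BFS):
  sources (in-degree 0): C, E
  process C: level=0
    C->A: in-degree(A)=2, level(A)>=1
    C->B: in-degree(B)=1, level(B)>=1
    C->D: in-degree(D)=1, level(D)>=1
  process E: level=0
    E->A: in-degree(A)=1, level(A)>=1
    E->B: in-degree(B)=0, level(B)=1, enqueue
    E->D: in-degree(D)=0, level(D)=1, enqueue
  process B: level=1
  process D: level=1
    D->A: in-degree(A)=0, level(A)=2, enqueue
  process A: level=2
All levels: A:2, B:1, C:0, D:1, E:0
max level = 2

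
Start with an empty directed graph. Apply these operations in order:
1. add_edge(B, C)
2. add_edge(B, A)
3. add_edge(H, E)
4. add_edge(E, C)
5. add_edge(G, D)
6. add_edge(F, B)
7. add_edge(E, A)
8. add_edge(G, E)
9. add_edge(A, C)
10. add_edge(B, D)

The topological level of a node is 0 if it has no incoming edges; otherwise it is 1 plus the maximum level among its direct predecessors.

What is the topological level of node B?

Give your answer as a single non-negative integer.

Op 1: add_edge(B, C). Edges now: 1
Op 2: add_edge(B, A). Edges now: 2
Op 3: add_edge(H, E). Edges now: 3
Op 4: add_edge(E, C). Edges now: 4
Op 5: add_edge(G, D). Edges now: 5
Op 6: add_edge(F, B). Edges now: 6
Op 7: add_edge(E, A). Edges now: 7
Op 8: add_edge(G, E). Edges now: 8
Op 9: add_edge(A, C). Edges now: 9
Op 10: add_edge(B, D). Edges now: 10
Compute levels (Kahn BFS):
  sources (in-degree 0): F, G, H
  process F: level=0
    F->B: in-degree(B)=0, level(B)=1, enqueue
  process G: level=0
    G->D: in-degree(D)=1, level(D)>=1
    G->E: in-degree(E)=1, level(E)>=1
  process H: level=0
    H->E: in-degree(E)=0, level(E)=1, enqueue
  process B: level=1
    B->A: in-degree(A)=1, level(A)>=2
    B->C: in-degree(C)=2, level(C)>=2
    B->D: in-degree(D)=0, level(D)=2, enqueue
  process E: level=1
    E->A: in-degree(A)=0, level(A)=2, enqueue
    E->C: in-degree(C)=1, level(C)>=2
  process D: level=2
  process A: level=2
    A->C: in-degree(C)=0, level(C)=3, enqueue
  process C: level=3
All levels: A:2, B:1, C:3, D:2, E:1, F:0, G:0, H:0
level(B) = 1

Answer: 1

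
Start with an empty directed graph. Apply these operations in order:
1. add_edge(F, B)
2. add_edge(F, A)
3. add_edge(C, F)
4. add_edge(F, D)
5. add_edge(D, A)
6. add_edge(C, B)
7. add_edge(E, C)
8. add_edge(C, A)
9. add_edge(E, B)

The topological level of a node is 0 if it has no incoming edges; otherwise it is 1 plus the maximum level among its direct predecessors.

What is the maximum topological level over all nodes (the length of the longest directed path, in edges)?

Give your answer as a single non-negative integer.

Op 1: add_edge(F, B). Edges now: 1
Op 2: add_edge(F, A). Edges now: 2
Op 3: add_edge(C, F). Edges now: 3
Op 4: add_edge(F, D). Edges now: 4
Op 5: add_edge(D, A). Edges now: 5
Op 6: add_edge(C, B). Edges now: 6
Op 7: add_edge(E, C). Edges now: 7
Op 8: add_edge(C, A). Edges now: 8
Op 9: add_edge(E, B). Edges now: 9
Compute levels (Kahn BFS):
  sources (in-degree 0): E
  process E: level=0
    E->B: in-degree(B)=2, level(B)>=1
    E->C: in-degree(C)=0, level(C)=1, enqueue
  process C: level=1
    C->A: in-degree(A)=2, level(A)>=2
    C->B: in-degree(B)=1, level(B)>=2
    C->F: in-degree(F)=0, level(F)=2, enqueue
  process F: level=2
    F->A: in-degree(A)=1, level(A)>=3
    F->B: in-degree(B)=0, level(B)=3, enqueue
    F->D: in-degree(D)=0, level(D)=3, enqueue
  process B: level=3
  process D: level=3
    D->A: in-degree(A)=0, level(A)=4, enqueue
  process A: level=4
All levels: A:4, B:3, C:1, D:3, E:0, F:2
max level = 4

Answer: 4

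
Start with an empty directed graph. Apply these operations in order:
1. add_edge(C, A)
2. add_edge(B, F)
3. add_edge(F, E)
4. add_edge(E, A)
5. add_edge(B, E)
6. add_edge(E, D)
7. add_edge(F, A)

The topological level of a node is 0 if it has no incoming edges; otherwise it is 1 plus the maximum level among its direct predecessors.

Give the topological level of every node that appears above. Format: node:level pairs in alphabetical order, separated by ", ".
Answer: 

Op 1: add_edge(C, A). Edges now: 1
Op 2: add_edge(B, F). Edges now: 2
Op 3: add_edge(F, E). Edges now: 3
Op 4: add_edge(E, A). Edges now: 4
Op 5: add_edge(B, E). Edges now: 5
Op 6: add_edge(E, D). Edges now: 6
Op 7: add_edge(F, A). Edges now: 7
Compute levels (Kahn BFS):
  sources (in-degree 0): B, C
  process B: level=0
    B->E: in-degree(E)=1, level(E)>=1
    B->F: in-degree(F)=0, level(F)=1, enqueue
  process C: level=0
    C->A: in-degree(A)=2, level(A)>=1
  process F: level=1
    F->A: in-degree(A)=1, level(A)>=2
    F->E: in-degree(E)=0, level(E)=2, enqueue
  process E: level=2
    E->A: in-degree(A)=0, level(A)=3, enqueue
    E->D: in-degree(D)=0, level(D)=3, enqueue
  process A: level=3
  process D: level=3
All levels: A:3, B:0, C:0, D:3, E:2, F:1

Answer: A:3, B:0, C:0, D:3, E:2, F:1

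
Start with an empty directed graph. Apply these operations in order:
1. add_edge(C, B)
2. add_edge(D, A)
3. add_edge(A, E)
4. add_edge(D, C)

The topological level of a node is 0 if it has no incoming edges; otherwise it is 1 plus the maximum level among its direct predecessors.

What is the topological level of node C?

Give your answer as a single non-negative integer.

Op 1: add_edge(C, B). Edges now: 1
Op 2: add_edge(D, A). Edges now: 2
Op 3: add_edge(A, E). Edges now: 3
Op 4: add_edge(D, C). Edges now: 4
Compute levels (Kahn BFS):
  sources (in-degree 0): D
  process D: level=0
    D->A: in-degree(A)=0, level(A)=1, enqueue
    D->C: in-degree(C)=0, level(C)=1, enqueue
  process A: level=1
    A->E: in-degree(E)=0, level(E)=2, enqueue
  process C: level=1
    C->B: in-degree(B)=0, level(B)=2, enqueue
  process E: level=2
  process B: level=2
All levels: A:1, B:2, C:1, D:0, E:2
level(C) = 1

Answer: 1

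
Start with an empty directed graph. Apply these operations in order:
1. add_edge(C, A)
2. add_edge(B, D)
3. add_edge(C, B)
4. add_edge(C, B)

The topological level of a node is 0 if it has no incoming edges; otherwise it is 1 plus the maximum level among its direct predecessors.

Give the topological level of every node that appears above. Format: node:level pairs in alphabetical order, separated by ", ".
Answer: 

Op 1: add_edge(C, A). Edges now: 1
Op 2: add_edge(B, D). Edges now: 2
Op 3: add_edge(C, B). Edges now: 3
Op 4: add_edge(C, B) (duplicate, no change). Edges now: 3
Compute levels (Kahn BFS):
  sources (in-degree 0): C
  process C: level=0
    C->A: in-degree(A)=0, level(A)=1, enqueue
    C->B: in-degree(B)=0, level(B)=1, enqueue
  process A: level=1
  process B: level=1
    B->D: in-degree(D)=0, level(D)=2, enqueue
  process D: level=2
All levels: A:1, B:1, C:0, D:2

Answer: A:1, B:1, C:0, D:2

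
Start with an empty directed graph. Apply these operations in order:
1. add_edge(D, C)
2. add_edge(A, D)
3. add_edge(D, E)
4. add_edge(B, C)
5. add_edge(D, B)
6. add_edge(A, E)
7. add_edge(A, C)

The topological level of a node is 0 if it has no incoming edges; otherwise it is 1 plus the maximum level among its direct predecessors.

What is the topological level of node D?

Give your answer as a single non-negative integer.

Answer: 1

Derivation:
Op 1: add_edge(D, C). Edges now: 1
Op 2: add_edge(A, D). Edges now: 2
Op 3: add_edge(D, E). Edges now: 3
Op 4: add_edge(B, C). Edges now: 4
Op 5: add_edge(D, B). Edges now: 5
Op 6: add_edge(A, E). Edges now: 6
Op 7: add_edge(A, C). Edges now: 7
Compute levels (Kahn BFS):
  sources (in-degree 0): A
  process A: level=0
    A->C: in-degree(C)=2, level(C)>=1
    A->D: in-degree(D)=0, level(D)=1, enqueue
    A->E: in-degree(E)=1, level(E)>=1
  process D: level=1
    D->B: in-degree(B)=0, level(B)=2, enqueue
    D->C: in-degree(C)=1, level(C)>=2
    D->E: in-degree(E)=0, level(E)=2, enqueue
  process B: level=2
    B->C: in-degree(C)=0, level(C)=3, enqueue
  process E: level=2
  process C: level=3
All levels: A:0, B:2, C:3, D:1, E:2
level(D) = 1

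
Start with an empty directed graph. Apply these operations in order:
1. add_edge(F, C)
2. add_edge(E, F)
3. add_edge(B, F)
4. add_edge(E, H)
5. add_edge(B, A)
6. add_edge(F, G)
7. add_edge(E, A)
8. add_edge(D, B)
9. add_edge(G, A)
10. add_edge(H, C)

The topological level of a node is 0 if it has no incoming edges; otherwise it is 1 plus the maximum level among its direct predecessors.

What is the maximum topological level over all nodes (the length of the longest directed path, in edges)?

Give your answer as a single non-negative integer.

Op 1: add_edge(F, C). Edges now: 1
Op 2: add_edge(E, F). Edges now: 2
Op 3: add_edge(B, F). Edges now: 3
Op 4: add_edge(E, H). Edges now: 4
Op 5: add_edge(B, A). Edges now: 5
Op 6: add_edge(F, G). Edges now: 6
Op 7: add_edge(E, A). Edges now: 7
Op 8: add_edge(D, B). Edges now: 8
Op 9: add_edge(G, A). Edges now: 9
Op 10: add_edge(H, C). Edges now: 10
Compute levels (Kahn BFS):
  sources (in-degree 0): D, E
  process D: level=0
    D->B: in-degree(B)=0, level(B)=1, enqueue
  process E: level=0
    E->A: in-degree(A)=2, level(A)>=1
    E->F: in-degree(F)=1, level(F)>=1
    E->H: in-degree(H)=0, level(H)=1, enqueue
  process B: level=1
    B->A: in-degree(A)=1, level(A)>=2
    B->F: in-degree(F)=0, level(F)=2, enqueue
  process H: level=1
    H->C: in-degree(C)=1, level(C)>=2
  process F: level=2
    F->C: in-degree(C)=0, level(C)=3, enqueue
    F->G: in-degree(G)=0, level(G)=3, enqueue
  process C: level=3
  process G: level=3
    G->A: in-degree(A)=0, level(A)=4, enqueue
  process A: level=4
All levels: A:4, B:1, C:3, D:0, E:0, F:2, G:3, H:1
max level = 4

Answer: 4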